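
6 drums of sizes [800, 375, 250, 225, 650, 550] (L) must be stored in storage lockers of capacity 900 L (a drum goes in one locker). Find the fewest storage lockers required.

Total = 800 + 650 + 550 + 375 + 250 + 225 = 2850 L.
Lower bound: ⌈2850/900⌉ = 4 storage lockers.
A packing using 4 storage lockers:
  locker 1: 800 = 800
  locker 2: 650 + 250 = 900
  locker 3: 550 + 225 = 775
  locker 4: 375 = 375
This matches the lower bound, so 4 is optimal.

4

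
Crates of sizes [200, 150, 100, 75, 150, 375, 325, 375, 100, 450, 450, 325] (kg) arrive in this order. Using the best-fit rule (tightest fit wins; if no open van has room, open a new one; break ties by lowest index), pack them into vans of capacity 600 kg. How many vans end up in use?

  200 → van 1 (new)  [load 200/600]
  150 → van 1  [load 350/600]
  100 → van 1  [load 450/600]
  75 → van 1  [load 525/600]
  150 → van 2 (new)  [load 150/600]
  375 → van 2  [load 525/600]
  325 → van 3 (new)  [load 325/600]
  375 → van 4 (new)  [load 375/600]
  100 → van 4  [load 475/600]
  450 → van 5 (new)  [load 450/600]
  450 → van 6 (new)  [load 450/600]
  325 → van 7 (new)  [load 325/600]
7 vans opened.

7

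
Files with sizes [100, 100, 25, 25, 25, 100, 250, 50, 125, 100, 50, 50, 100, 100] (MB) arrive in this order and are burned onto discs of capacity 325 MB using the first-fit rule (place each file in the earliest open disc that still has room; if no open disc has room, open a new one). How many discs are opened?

  100 → disc 1 (new)  [load 100/325]
  100 → disc 1  [load 200/325]
  25 → disc 1  [load 225/325]
  25 → disc 1  [load 250/325]
  25 → disc 1  [load 275/325]
  100 → disc 2 (new)  [load 100/325]
  250 → disc 3 (new)  [load 250/325]
  50 → disc 1  [load 325/325]
  125 → disc 2  [load 225/325]
  100 → disc 2  [load 325/325]
  50 → disc 3  [load 300/325]
  50 → disc 4 (new)  [load 50/325]
  100 → disc 4  [load 150/325]
  100 → disc 4  [load 250/325]
4 discs opened.

4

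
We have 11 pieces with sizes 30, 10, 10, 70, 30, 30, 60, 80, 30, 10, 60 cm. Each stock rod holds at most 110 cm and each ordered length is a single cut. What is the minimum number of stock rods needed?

4

Total = 80 + 70 + 60 + 60 + 30 + 30 + 30 + 30 + 10 + 10 + 10 = 420 cm.
Lower bound: ⌈420/110⌉ = 4 stock rods.
A packing using 4 stock rods:
  stock rod 1: 80 + 30 = 110
  stock rod 2: 70 + 30 + 10 = 110
  stock rod 3: 60 + 30 + 10 + 10 = 110
  stock rod 4: 60 + 30 = 90
This matches the lower bound, so 4 is optimal.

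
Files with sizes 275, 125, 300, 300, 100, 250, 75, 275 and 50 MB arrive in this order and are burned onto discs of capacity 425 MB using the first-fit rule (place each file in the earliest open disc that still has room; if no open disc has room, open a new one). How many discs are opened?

  275 → disc 1 (new)  [load 275/425]
  125 → disc 1  [load 400/425]
  300 → disc 2 (new)  [load 300/425]
  300 → disc 3 (new)  [load 300/425]
  100 → disc 2  [load 400/425]
  250 → disc 4 (new)  [load 250/425]
  75 → disc 3  [load 375/425]
  275 → disc 5 (new)  [load 275/425]
  50 → disc 3  [load 425/425]
5 discs opened.

5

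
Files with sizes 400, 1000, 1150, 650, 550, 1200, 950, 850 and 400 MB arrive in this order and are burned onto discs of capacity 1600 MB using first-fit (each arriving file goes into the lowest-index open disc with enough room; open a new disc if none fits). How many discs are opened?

  400 → disc 1 (new)  [load 400/1600]
  1000 → disc 1  [load 1400/1600]
  1150 → disc 2 (new)  [load 1150/1600]
  650 → disc 3 (new)  [load 650/1600]
  550 → disc 3  [load 1200/1600]
  1200 → disc 4 (new)  [load 1200/1600]
  950 → disc 5 (new)  [load 950/1600]
  850 → disc 6 (new)  [load 850/1600]
  400 → disc 2  [load 1550/1600]
6 discs opened.

6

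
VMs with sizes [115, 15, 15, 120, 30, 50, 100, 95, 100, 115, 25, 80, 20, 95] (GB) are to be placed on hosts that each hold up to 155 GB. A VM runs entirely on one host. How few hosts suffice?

Total = 120 + 115 + 115 + 100 + 100 + 95 + 95 + 80 + 50 + 30 + 25 + 20 + 15 + 15 = 975 GB.
Lower bound: ⌈975/155⌉ = 7 hosts.
Also, 8 VMs each exceed 155/2 GB, and no two of those can share a host, so at least 8 hosts are needed.
A packing using 8 hosts:
  host 1: 120 + 30 = 150
  host 2: 115 + 25 + 15 = 155
  host 3: 115 + 20 + 15 = 150
  host 4: 100 + 50 = 150
  host 5: 100 = 100
  host 6: 95 = 95
  host 7: 95 = 95
  host 8: 80 = 80
This matches the lower bound, so 8 is optimal.

8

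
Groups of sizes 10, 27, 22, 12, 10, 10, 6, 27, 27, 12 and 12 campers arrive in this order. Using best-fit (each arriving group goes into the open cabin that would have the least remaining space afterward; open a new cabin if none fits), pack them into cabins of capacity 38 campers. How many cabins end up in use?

6

  10 → cabin 1 (new)  [load 10/38]
  27 → cabin 1  [load 37/38]
  22 → cabin 2 (new)  [load 22/38]
  12 → cabin 2  [load 34/38]
  10 → cabin 3 (new)  [load 10/38]
  10 → cabin 3  [load 20/38]
  6 → cabin 3  [load 26/38]
  27 → cabin 4 (new)  [load 27/38]
  27 → cabin 5 (new)  [load 27/38]
  12 → cabin 3  [load 38/38]
  12 → cabin 6 (new)  [load 12/38]
6 cabins opened.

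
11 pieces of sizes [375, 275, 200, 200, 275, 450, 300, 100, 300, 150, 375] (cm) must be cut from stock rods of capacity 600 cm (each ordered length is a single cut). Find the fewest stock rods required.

6

Total = 450 + 375 + 375 + 300 + 300 + 275 + 275 + 200 + 200 + 150 + 100 = 3000 cm.
Lower bound: ⌈3000/600⌉ = 5 stock rods.
A packing using 6 stock rods:
  stock rod 1: 450 + 150 = 600
  stock rod 2: 375 + 200 = 575
  stock rod 3: 375 + 200 = 575
  stock rod 4: 300 + 300 = 600
  stock rod 5: 275 + 275 = 550
  stock rod 6: 100 = 100
No arrangement into 5 stock rods stays within capacity, so 6 is optimal.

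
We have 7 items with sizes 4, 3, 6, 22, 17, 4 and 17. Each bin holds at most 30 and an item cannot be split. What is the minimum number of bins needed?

3

Total = 22 + 17 + 17 + 6 + 4 + 4 + 3 = 73.
Lower bound: ⌈73/30⌉ = 3 bins.
A packing using 3 bins:
  bin 1: 22 + 6 = 28
  bin 2: 17 + 4 + 4 + 3 = 28
  bin 3: 17 = 17
This matches the lower bound, so 3 is optimal.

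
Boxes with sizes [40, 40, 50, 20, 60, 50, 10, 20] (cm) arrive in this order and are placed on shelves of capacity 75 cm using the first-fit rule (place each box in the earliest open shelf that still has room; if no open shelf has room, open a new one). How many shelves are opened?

  40 → shelf 1 (new)  [load 40/75]
  40 → shelf 2 (new)  [load 40/75]
  50 → shelf 3 (new)  [load 50/75]
  20 → shelf 1  [load 60/75]
  60 → shelf 4 (new)  [load 60/75]
  50 → shelf 5 (new)  [load 50/75]
  10 → shelf 1  [load 70/75]
  20 → shelf 2  [load 60/75]
5 shelves opened.

5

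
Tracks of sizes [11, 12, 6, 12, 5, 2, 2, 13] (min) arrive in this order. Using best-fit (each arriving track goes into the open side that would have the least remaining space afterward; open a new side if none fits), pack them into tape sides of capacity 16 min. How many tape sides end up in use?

  11 → side 1 (new)  [load 11/16]
  12 → side 2 (new)  [load 12/16]
  6 → side 3 (new)  [load 6/16]
  12 → side 4 (new)  [load 12/16]
  5 → side 1  [load 16/16]
  2 → side 2  [load 14/16]
  2 → side 2  [load 16/16]
  13 → side 5 (new)  [load 13/16]
5 tape sides opened.

5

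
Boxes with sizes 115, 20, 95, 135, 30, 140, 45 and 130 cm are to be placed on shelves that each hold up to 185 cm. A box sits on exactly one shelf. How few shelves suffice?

5

Total = 140 + 135 + 130 + 115 + 95 + 45 + 30 + 20 = 710 cm.
Lower bound: ⌈710/185⌉ = 4 shelves.
Also, 5 boxes each exceed 185/2 cm, and no two of those can share a shelf, so at least 5 shelves are needed.
A packing using 5 shelves:
  shelf 1: 140 + 45 = 185
  shelf 2: 135 + 30 + 20 = 185
  shelf 3: 130 = 130
  shelf 4: 115 = 115
  shelf 5: 95 = 95
This matches the lower bound, so 5 is optimal.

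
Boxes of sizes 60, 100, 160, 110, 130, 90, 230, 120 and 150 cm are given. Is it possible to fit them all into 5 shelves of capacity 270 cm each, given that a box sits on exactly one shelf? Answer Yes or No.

Yes

A valid assignment using 5 shelves:
  shelf 1: 230 = 230
  shelf 2: 160 + 110 = 270
  shelf 3: 150 + 120 = 270
  shelf 4: 130 + 100 = 230
  shelf 5: 90 + 60 = 150
Every load is within 270 cm, so 5 shelves suffice.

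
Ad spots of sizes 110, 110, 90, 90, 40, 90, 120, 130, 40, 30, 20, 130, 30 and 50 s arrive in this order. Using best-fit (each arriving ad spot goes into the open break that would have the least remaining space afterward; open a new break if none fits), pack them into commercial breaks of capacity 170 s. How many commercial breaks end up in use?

8

  110 → break 1 (new)  [load 110/170]
  110 → break 2 (new)  [load 110/170]
  90 → break 3 (new)  [load 90/170]
  90 → break 4 (new)  [load 90/170]
  40 → break 1  [load 150/170]
  90 → break 5 (new)  [load 90/170]
  120 → break 6 (new)  [load 120/170]
  130 → break 7 (new)  [load 130/170]
  40 → break 7  [load 170/170]
  30 → break 6  [load 150/170]
  20 → break 1  [load 170/170]
  130 → break 8 (new)  [load 130/170]
  30 → break 8  [load 160/170]
  50 → break 2  [load 160/170]
8 commercial breaks opened.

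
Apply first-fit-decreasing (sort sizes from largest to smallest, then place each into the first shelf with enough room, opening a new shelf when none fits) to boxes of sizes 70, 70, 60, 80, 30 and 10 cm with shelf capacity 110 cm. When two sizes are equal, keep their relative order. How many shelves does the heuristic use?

Sorted descending: 80, 70, 70, 60, 30, 10.
  80 → shelf 1 (new)  [load 80/110]
  70 → shelf 2 (new)  [load 70/110]
  70 → shelf 3 (new)  [load 70/110]
  60 → shelf 4 (new)  [load 60/110]
  30 → shelf 1  [load 110/110]
  10 → shelf 2  [load 80/110]
4 shelves opened.

4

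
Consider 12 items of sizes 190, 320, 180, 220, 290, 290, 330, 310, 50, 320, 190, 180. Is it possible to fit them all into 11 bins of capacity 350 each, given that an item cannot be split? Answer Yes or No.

Yes

A valid assignment using 11 bins:
  bin 1: 330 = 330
  bin 2: 320 = 320
  bin 3: 320 = 320
  bin 4: 310 = 310
  bin 5: 290 + 50 = 340
  bin 6: 290 = 290
  bin 7: 220 = 220
  bin 8: 190 = 190
  bin 9: 190 = 190
  bin 10: 180 = 180
  bin 11: 180 = 180
Every load is within 350, so 11 bins suffice.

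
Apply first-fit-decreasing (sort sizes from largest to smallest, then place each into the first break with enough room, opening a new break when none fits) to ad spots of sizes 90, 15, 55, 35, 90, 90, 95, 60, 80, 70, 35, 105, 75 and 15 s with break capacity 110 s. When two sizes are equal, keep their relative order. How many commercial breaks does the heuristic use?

Sorted descending: 105, 95, 90, 90, 90, 80, 75, 70, 60, 55, 35, 35, 15, 15.
  105 → break 1 (new)  [load 105/110]
  95 → break 2 (new)  [load 95/110]
  90 → break 3 (new)  [load 90/110]
  90 → break 4 (new)  [load 90/110]
  90 → break 5 (new)  [load 90/110]
  80 → break 6 (new)  [load 80/110]
  75 → break 7 (new)  [load 75/110]
  70 → break 8 (new)  [load 70/110]
  60 → break 9 (new)  [load 60/110]
  55 → break 10 (new)  [load 55/110]
  35 → break 7  [load 110/110]
  35 → break 8  [load 105/110]
  15 → break 2  [load 110/110]
  15 → break 3  [load 105/110]
10 commercial breaks opened.

10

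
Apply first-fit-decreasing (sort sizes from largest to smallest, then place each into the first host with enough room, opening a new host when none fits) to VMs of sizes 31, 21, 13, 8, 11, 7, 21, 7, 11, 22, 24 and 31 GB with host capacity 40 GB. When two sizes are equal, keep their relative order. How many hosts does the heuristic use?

6

Sorted descending: 31, 31, 24, 22, 21, 21, 13, 11, 11, 8, 7, 7.
  31 → host 1 (new)  [load 31/40]
  31 → host 2 (new)  [load 31/40]
  24 → host 3 (new)  [load 24/40]
  22 → host 4 (new)  [load 22/40]
  21 → host 5 (new)  [load 21/40]
  21 → host 6 (new)  [load 21/40]
  13 → host 3  [load 37/40]
  11 → host 4  [load 33/40]
  11 → host 5  [load 32/40]
  8 → host 1  [load 39/40]
  7 → host 2  [load 38/40]
  7 → host 4  [load 40/40]
6 hosts opened.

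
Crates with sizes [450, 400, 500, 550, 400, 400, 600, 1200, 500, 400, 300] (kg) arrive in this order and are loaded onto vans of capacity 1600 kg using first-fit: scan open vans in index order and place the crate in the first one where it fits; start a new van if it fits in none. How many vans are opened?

  450 → van 1 (new)  [load 450/1600]
  400 → van 1  [load 850/1600]
  500 → van 1  [load 1350/1600]
  550 → van 2 (new)  [load 550/1600]
  400 → van 2  [load 950/1600]
  400 → van 2  [load 1350/1600]
  600 → van 3 (new)  [load 600/1600]
  1200 → van 4 (new)  [load 1200/1600]
  500 → van 3  [load 1100/1600]
  400 → van 3  [load 1500/1600]
  300 → van 4  [load 1500/1600]
4 vans opened.

4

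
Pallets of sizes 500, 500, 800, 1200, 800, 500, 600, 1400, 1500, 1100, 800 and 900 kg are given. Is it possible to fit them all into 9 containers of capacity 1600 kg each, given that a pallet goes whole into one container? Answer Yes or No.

Yes

A valid assignment using 8 containers:
  container 1: 1500 = 1500
  container 2: 1400 = 1400
  container 3: 1200 = 1200
  container 4: 1100 + 500 = 1600
  container 5: 900 + 600 = 1500
  container 6: 800 + 800 = 1600
  container 7: 800 + 500 = 1300
  container 8: 500 = 500
That uses only 8 ≤ 9, so 9 containers are enough.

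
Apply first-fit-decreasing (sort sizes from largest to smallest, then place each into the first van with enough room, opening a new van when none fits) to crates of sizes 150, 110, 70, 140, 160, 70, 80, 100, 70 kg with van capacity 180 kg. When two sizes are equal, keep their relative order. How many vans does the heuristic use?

6

Sorted descending: 160, 150, 140, 110, 100, 80, 70, 70, 70.
  160 → van 1 (new)  [load 160/180]
  150 → van 2 (new)  [load 150/180]
  140 → van 3 (new)  [load 140/180]
  110 → van 4 (new)  [load 110/180]
  100 → van 5 (new)  [load 100/180]
  80 → van 5  [load 180/180]
  70 → van 4  [load 180/180]
  70 → van 6 (new)  [load 70/180]
  70 → van 6  [load 140/180]
6 vans opened.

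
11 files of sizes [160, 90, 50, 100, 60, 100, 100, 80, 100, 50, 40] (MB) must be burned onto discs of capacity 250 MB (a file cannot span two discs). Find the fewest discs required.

Total = 160 + 100 + 100 + 100 + 100 + 90 + 80 + 60 + 50 + 50 + 40 = 930 MB.
Lower bound: ⌈930/250⌉ = 4 discs.
A packing using 4 discs:
  disc 1: 160 + 90 = 250
  disc 2: 100 + 100 + 50 = 250
  disc 3: 100 + 100 + 50 = 250
  disc 4: 80 + 60 + 40 = 180
This matches the lower bound, so 4 is optimal.

4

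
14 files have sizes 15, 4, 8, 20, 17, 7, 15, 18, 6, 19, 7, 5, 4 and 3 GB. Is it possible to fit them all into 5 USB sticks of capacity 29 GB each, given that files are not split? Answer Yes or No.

No

Total = 148 GB; ⌈148/29⌉ = 6.
At least 6 USB sticks are required, but only 5 are allowed.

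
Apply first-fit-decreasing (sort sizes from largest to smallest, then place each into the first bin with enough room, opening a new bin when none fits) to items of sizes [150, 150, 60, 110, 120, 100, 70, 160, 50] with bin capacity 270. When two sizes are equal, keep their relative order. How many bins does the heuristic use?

Sorted descending: 160, 150, 150, 120, 110, 100, 70, 60, 50.
  160 → bin 1 (new)  [load 160/270]
  150 → bin 2 (new)  [load 150/270]
  150 → bin 3 (new)  [load 150/270]
  120 → bin 2  [load 270/270]
  110 → bin 1  [load 270/270]
  100 → bin 3  [load 250/270]
  70 → bin 4 (new)  [load 70/270]
  60 → bin 4  [load 130/270]
  50 → bin 4  [load 180/270]
4 bins opened.

4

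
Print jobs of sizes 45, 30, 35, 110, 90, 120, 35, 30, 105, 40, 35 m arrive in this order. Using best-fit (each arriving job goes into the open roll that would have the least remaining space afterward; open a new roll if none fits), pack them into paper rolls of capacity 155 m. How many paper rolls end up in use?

  45 → roll 1 (new)  [load 45/155]
  30 → roll 1  [load 75/155]
  35 → roll 1  [load 110/155]
  110 → roll 2 (new)  [load 110/155]
  90 → roll 3 (new)  [load 90/155]
  120 → roll 4 (new)  [load 120/155]
  35 → roll 4  [load 155/155]
  30 → roll 1  [load 140/155]
  105 → roll 5 (new)  [load 105/155]
  40 → roll 2  [load 150/155]
  35 → roll 5  [load 140/155]
5 paper rolls opened.

5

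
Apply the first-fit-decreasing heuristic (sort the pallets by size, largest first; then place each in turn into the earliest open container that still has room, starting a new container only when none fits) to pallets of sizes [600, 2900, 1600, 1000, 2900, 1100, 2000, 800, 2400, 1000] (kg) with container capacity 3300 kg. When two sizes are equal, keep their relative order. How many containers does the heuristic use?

6

Sorted descending: 2900, 2900, 2400, 2000, 1600, 1100, 1000, 1000, 800, 600.
  2900 → container 1 (new)  [load 2900/3300]
  2900 → container 2 (new)  [load 2900/3300]
  2400 → container 3 (new)  [load 2400/3300]
  2000 → container 4 (new)  [load 2000/3300]
  1600 → container 5 (new)  [load 1600/3300]
  1100 → container 4  [load 3100/3300]
  1000 → container 5  [load 2600/3300]
  1000 → container 6 (new)  [load 1000/3300]
  800 → container 3  [load 3200/3300]
  600 → container 5  [load 3200/3300]
6 containers opened.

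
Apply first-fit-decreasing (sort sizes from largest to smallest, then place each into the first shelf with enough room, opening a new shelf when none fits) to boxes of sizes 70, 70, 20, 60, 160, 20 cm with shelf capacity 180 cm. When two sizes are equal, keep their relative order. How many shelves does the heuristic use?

Sorted descending: 160, 70, 70, 60, 20, 20.
  160 → shelf 1 (new)  [load 160/180]
  70 → shelf 2 (new)  [load 70/180]
  70 → shelf 2  [load 140/180]
  60 → shelf 3 (new)  [load 60/180]
  20 → shelf 1  [load 180/180]
  20 → shelf 2  [load 160/180]
3 shelves opened.

3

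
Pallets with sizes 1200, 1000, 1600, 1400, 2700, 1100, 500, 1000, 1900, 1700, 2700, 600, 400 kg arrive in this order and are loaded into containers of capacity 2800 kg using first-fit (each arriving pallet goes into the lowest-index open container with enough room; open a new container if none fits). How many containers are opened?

  1200 → container 1 (new)  [load 1200/2800]
  1000 → container 1  [load 2200/2800]
  1600 → container 2 (new)  [load 1600/2800]
  1400 → container 3 (new)  [load 1400/2800]
  2700 → container 4 (new)  [load 2700/2800]
  1100 → container 2  [load 2700/2800]
  500 → container 1  [load 2700/2800]
  1000 → container 3  [load 2400/2800]
  1900 → container 5 (new)  [load 1900/2800]
  1700 → container 6 (new)  [load 1700/2800]
  2700 → container 7 (new)  [load 2700/2800]
  600 → container 5  [load 2500/2800]
  400 → container 3  [load 2800/2800]
7 containers opened.

7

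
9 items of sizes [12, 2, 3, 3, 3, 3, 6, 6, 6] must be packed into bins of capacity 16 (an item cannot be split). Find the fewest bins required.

3

Total = 12 + 6 + 6 + 6 + 3 + 3 + 3 + 3 + 2 = 44.
Lower bound: ⌈44/16⌉ = 3 bins.
A packing using 3 bins:
  bin 1: 12 + 3 = 15
  bin 2: 6 + 6 + 3 = 15
  bin 3: 6 + 3 + 3 + 2 = 14
This matches the lower bound, so 3 is optimal.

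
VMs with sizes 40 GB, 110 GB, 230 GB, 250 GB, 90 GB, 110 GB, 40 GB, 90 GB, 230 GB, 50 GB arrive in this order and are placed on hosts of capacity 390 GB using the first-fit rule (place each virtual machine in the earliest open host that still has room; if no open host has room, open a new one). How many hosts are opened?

  40 → host 1 (new)  [load 40/390]
  110 → host 1  [load 150/390]
  230 → host 1  [load 380/390]
  250 → host 2 (new)  [load 250/390]
  90 → host 2  [load 340/390]
  110 → host 3 (new)  [load 110/390]
  40 → host 2  [load 380/390]
  90 → host 3  [load 200/390]
  230 → host 4 (new)  [load 230/390]
  50 → host 3  [load 250/390]
4 hosts opened.

4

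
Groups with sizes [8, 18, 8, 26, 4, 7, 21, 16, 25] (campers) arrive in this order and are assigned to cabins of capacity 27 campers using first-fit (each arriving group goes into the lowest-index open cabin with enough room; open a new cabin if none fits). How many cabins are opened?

6

  8 → cabin 1 (new)  [load 8/27]
  18 → cabin 1  [load 26/27]
  8 → cabin 2 (new)  [load 8/27]
  26 → cabin 3 (new)  [load 26/27]
  4 → cabin 2  [load 12/27]
  7 → cabin 2  [load 19/27]
  21 → cabin 4 (new)  [load 21/27]
  16 → cabin 5 (new)  [load 16/27]
  25 → cabin 6 (new)  [load 25/27]
6 cabins opened.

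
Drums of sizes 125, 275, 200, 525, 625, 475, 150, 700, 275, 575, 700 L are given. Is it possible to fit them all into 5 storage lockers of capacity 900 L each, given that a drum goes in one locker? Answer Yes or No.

Total = 4625 L; ⌈4625/900⌉ = 6.
At least 6 storage lockers are required, but only 5 are allowed.

No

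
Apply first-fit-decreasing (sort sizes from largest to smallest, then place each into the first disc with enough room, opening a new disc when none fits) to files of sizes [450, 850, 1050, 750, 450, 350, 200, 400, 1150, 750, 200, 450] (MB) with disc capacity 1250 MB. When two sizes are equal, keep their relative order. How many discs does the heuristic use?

Sorted descending: 1150, 1050, 850, 750, 750, 450, 450, 450, 400, 350, 200, 200.
  1150 → disc 1 (new)  [load 1150/1250]
  1050 → disc 2 (new)  [load 1050/1250]
  850 → disc 3 (new)  [load 850/1250]
  750 → disc 4 (new)  [load 750/1250]
  750 → disc 5 (new)  [load 750/1250]
  450 → disc 4  [load 1200/1250]
  450 → disc 5  [load 1200/1250]
  450 → disc 6 (new)  [load 450/1250]
  400 → disc 3  [load 1250/1250]
  350 → disc 6  [load 800/1250]
  200 → disc 2  [load 1250/1250]
  200 → disc 6  [load 1000/1250]
6 discs opened.

6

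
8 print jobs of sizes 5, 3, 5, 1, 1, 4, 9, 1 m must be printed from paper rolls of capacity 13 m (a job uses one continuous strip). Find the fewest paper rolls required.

Total = 9 + 5 + 5 + 4 + 3 + 1 + 1 + 1 = 29 m.
Lower bound: ⌈29/13⌉ = 3 paper rolls.
A packing using 3 paper rolls:
  roll 1: 9 + 4 = 13
  roll 2: 5 + 5 + 3 = 13
  roll 3: 1 + 1 + 1 = 3
This matches the lower bound, so 3 is optimal.

3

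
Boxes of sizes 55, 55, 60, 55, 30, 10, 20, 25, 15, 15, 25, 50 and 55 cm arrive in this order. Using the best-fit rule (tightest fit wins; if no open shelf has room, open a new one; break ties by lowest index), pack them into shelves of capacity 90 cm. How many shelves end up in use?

6

  55 → shelf 1 (new)  [load 55/90]
  55 → shelf 2 (new)  [load 55/90]
  60 → shelf 3 (new)  [load 60/90]
  55 → shelf 4 (new)  [load 55/90]
  30 → shelf 3  [load 90/90]
  10 → shelf 1  [load 65/90]
  20 → shelf 1  [load 85/90]
  25 → shelf 2  [load 80/90]
  15 → shelf 4  [load 70/90]
  15 → shelf 4  [load 85/90]
  25 → shelf 5 (new)  [load 25/90]
  50 → shelf 5  [load 75/90]
  55 → shelf 6 (new)  [load 55/90]
6 shelves opened.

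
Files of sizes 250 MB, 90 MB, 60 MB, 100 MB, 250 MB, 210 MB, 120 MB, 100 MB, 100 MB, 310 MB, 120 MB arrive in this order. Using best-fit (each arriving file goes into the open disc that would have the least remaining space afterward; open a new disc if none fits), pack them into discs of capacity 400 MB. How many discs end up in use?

  250 → disc 1 (new)  [load 250/400]
  90 → disc 1  [load 340/400]
  60 → disc 1  [load 400/400]
  100 → disc 2 (new)  [load 100/400]
  250 → disc 2  [load 350/400]
  210 → disc 3 (new)  [load 210/400]
  120 → disc 3  [load 330/400]
  100 → disc 4 (new)  [load 100/400]
  100 → disc 4  [load 200/400]
  310 → disc 5 (new)  [load 310/400]
  120 → disc 4  [load 320/400]
5 discs opened.

5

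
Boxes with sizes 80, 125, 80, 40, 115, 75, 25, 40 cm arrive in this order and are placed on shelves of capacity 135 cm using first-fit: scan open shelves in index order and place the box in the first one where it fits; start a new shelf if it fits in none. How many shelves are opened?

  80 → shelf 1 (new)  [load 80/135]
  125 → shelf 2 (new)  [load 125/135]
  80 → shelf 3 (new)  [load 80/135]
  40 → shelf 1  [load 120/135]
  115 → shelf 4 (new)  [load 115/135]
  75 → shelf 5 (new)  [load 75/135]
  25 → shelf 3  [load 105/135]
  40 → shelf 5  [load 115/135]
5 shelves opened.

5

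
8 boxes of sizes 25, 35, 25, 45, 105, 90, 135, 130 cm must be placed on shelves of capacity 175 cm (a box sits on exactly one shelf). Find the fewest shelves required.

Total = 135 + 130 + 105 + 90 + 45 + 35 + 25 + 25 = 590 cm.
Lower bound: ⌈590/175⌉ = 4 shelves.
A packing using 4 shelves:
  shelf 1: 135 + 35 = 170
  shelf 2: 130 + 45 = 175
  shelf 3: 105 + 25 + 25 = 155
  shelf 4: 90 = 90
This matches the lower bound, so 4 is optimal.

4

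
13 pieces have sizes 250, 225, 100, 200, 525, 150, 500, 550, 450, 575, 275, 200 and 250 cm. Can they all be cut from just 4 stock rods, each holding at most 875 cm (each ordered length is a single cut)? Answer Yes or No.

No

Total = 4250 cm; ⌈4250/875⌉ = 5.
At least 5 stock rods are required, but only 4 are allowed.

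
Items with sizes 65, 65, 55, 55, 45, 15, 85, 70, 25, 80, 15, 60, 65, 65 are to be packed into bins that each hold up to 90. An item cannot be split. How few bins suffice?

Total = 85 + 80 + 70 + 65 + 65 + 65 + 65 + 60 + 55 + 55 + 45 + 25 + 15 + 15 = 765.
Lower bound: ⌈765/90⌉ = 9 bins.
Also, 10 items each exceed 45, and no two of those can share a bin, so at least 10 bins are needed.
A packing using 11 bins:
  bin 1: 85 = 85
  bin 2: 80 = 80
  bin 3: 70 + 15 = 85
  bin 4: 65 + 25 = 90
  bin 5: 65 + 15 = 80
  bin 6: 65 = 65
  bin 7: 65 = 65
  bin 8: 60 = 60
  bin 9: 55 = 55
  bin 10: 55 = 55
  bin 11: 45 = 45
No arrangement into 10 bins stays within capacity, so 11 is optimal.

11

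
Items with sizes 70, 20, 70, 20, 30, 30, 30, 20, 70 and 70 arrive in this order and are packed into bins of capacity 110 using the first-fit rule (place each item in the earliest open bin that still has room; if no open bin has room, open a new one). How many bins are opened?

  70 → bin 1 (new)  [load 70/110]
  20 → bin 1  [load 90/110]
  70 → bin 2 (new)  [load 70/110]
  20 → bin 1  [load 110/110]
  30 → bin 2  [load 100/110]
  30 → bin 3 (new)  [load 30/110]
  30 → bin 3  [load 60/110]
  20 → bin 3  [load 80/110]
  70 → bin 4 (new)  [load 70/110]
  70 → bin 5 (new)  [load 70/110]
5 bins opened.

5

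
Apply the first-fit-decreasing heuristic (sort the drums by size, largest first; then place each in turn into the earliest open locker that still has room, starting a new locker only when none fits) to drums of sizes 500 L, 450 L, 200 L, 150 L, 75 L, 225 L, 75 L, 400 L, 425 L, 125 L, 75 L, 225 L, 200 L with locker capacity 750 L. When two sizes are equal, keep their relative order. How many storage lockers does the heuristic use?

Sorted descending: 500, 450, 425, 400, 225, 225, 200, 200, 150, 125, 75, 75, 75.
  500 → locker 1 (new)  [load 500/750]
  450 → locker 2 (new)  [load 450/750]
  425 → locker 3 (new)  [load 425/750]
  400 → locker 4 (new)  [load 400/750]
  225 → locker 1  [load 725/750]
  225 → locker 2  [load 675/750]
  200 → locker 3  [load 625/750]
  200 → locker 4  [load 600/750]
  150 → locker 4  [load 750/750]
  125 → locker 3  [load 750/750]
  75 → locker 2  [load 750/750]
  75 → locker 5 (new)  [load 75/750]
  75 → locker 5  [load 150/750]
5 storage lockers opened.

5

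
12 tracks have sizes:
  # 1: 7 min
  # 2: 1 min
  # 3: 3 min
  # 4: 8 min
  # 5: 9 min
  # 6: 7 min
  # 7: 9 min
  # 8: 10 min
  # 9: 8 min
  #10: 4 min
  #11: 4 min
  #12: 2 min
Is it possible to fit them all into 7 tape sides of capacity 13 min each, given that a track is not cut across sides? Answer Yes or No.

A valid assignment using 7 tape sides:
  side 1: 10 + 3 = 13
  side 2: 9 + 4 = 13
  side 3: 9 + 4 = 13
  side 4: 8 + 2 + 1 = 11
  side 5: 8 = 8
  side 6: 7 = 7
  side 7: 7 = 7
Every load is within 13 min, so 7 tape sides suffice.

Yes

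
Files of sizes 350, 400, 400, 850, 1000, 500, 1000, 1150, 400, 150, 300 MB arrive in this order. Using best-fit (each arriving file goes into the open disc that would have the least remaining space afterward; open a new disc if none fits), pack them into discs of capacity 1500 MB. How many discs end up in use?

  350 → disc 1 (new)  [load 350/1500]
  400 → disc 1  [load 750/1500]
  400 → disc 1  [load 1150/1500]
  850 → disc 2 (new)  [load 850/1500]
  1000 → disc 3 (new)  [load 1000/1500]
  500 → disc 3  [load 1500/1500]
  1000 → disc 4 (new)  [load 1000/1500]
  1150 → disc 5 (new)  [load 1150/1500]
  400 → disc 4  [load 1400/1500]
  150 → disc 1  [load 1300/1500]
  300 → disc 5  [load 1450/1500]
5 discs opened.

5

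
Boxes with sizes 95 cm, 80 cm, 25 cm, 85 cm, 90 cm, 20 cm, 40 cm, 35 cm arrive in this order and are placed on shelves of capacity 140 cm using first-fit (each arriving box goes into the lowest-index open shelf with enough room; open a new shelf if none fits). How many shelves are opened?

  95 → shelf 1 (new)  [load 95/140]
  80 → shelf 2 (new)  [load 80/140]
  25 → shelf 1  [load 120/140]
  85 → shelf 3 (new)  [load 85/140]
  90 → shelf 4 (new)  [load 90/140]
  20 → shelf 1  [load 140/140]
  40 → shelf 2  [load 120/140]
  35 → shelf 3  [load 120/140]
4 shelves opened.

4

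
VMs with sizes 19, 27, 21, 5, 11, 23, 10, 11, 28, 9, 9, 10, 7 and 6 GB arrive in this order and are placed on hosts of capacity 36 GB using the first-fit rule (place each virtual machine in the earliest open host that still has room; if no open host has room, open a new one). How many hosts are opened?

  19 → host 1 (new)  [load 19/36]
  27 → host 2 (new)  [load 27/36]
  21 → host 3 (new)  [load 21/36]
  5 → host 1  [load 24/36]
  11 → host 1  [load 35/36]
  23 → host 4 (new)  [load 23/36]
  10 → host 3  [load 31/36]
  11 → host 4  [load 34/36]
  28 → host 5 (new)  [load 28/36]
  9 → host 2  [load 36/36]
  9 → host 6 (new)  [load 9/36]
  10 → host 6  [load 19/36]
  7 → host 5  [load 35/36]
  6 → host 6  [load 25/36]
6 hosts opened.

6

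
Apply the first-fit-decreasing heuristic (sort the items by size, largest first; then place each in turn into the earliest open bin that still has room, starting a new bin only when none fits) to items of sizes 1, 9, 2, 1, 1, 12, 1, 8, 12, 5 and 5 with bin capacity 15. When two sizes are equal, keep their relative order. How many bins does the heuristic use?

Sorted descending: 12, 12, 9, 8, 5, 5, 2, 1, 1, 1, 1.
  12 → bin 1 (new)  [load 12/15]
  12 → bin 2 (new)  [load 12/15]
  9 → bin 3 (new)  [load 9/15]
  8 → bin 4 (new)  [load 8/15]
  5 → bin 3  [load 14/15]
  5 → bin 4  [load 13/15]
  2 → bin 1  [load 14/15]
  1 → bin 1  [load 15/15]
  1 → bin 2  [load 13/15]
  1 → bin 2  [load 14/15]
  1 → bin 2  [load 15/15]
4 bins opened.

4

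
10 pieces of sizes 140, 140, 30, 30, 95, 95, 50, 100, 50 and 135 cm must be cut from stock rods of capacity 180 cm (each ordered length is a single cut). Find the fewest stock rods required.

6

Total = 140 + 140 + 135 + 100 + 95 + 95 + 50 + 50 + 30 + 30 = 865 cm.
Lower bound: ⌈865/180⌉ = 5 stock rods.
Also, 6 pieces each exceed 90 cm, and no two of those can share a stock rod, so at least 6 stock rods are needed.
A packing using 6 stock rods:
  stock rod 1: 140 + 30 = 170
  stock rod 2: 140 + 30 = 170
  stock rod 3: 135 = 135
  stock rod 4: 100 + 50 = 150
  stock rod 5: 95 + 50 = 145
  stock rod 6: 95 = 95
This matches the lower bound, so 6 is optimal.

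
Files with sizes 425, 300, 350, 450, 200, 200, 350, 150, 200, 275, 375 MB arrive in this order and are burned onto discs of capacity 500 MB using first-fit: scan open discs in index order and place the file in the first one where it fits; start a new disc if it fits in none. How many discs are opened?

  425 → disc 1 (new)  [load 425/500]
  300 → disc 2 (new)  [load 300/500]
  350 → disc 3 (new)  [load 350/500]
  450 → disc 4 (new)  [load 450/500]
  200 → disc 2  [load 500/500]
  200 → disc 5 (new)  [load 200/500]
  350 → disc 6 (new)  [load 350/500]
  150 → disc 3  [load 500/500]
  200 → disc 5  [load 400/500]
  275 → disc 7 (new)  [load 275/500]
  375 → disc 8 (new)  [load 375/500]
8 discs opened.

8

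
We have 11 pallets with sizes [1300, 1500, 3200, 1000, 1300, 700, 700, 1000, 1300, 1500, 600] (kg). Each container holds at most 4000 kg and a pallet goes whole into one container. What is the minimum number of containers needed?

4

Total = 3200 + 1500 + 1500 + 1300 + 1300 + 1300 + 1000 + 1000 + 700 + 700 + 600 = 14100 kg.
Lower bound: ⌈14100/4000⌉ = 4 containers.
A packing using 4 containers:
  container 1: 3200 + 700 = 3900
  container 2: 1500 + 1500 + 1000 = 4000
  container 3: 1300 + 1300 + 1300 = 3900
  container 4: 1000 + 700 + 600 = 2300
This matches the lower bound, so 4 is optimal.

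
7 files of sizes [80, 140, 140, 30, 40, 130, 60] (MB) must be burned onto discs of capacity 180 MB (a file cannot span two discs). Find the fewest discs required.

Total = 140 + 140 + 130 + 80 + 60 + 40 + 30 = 620 MB.
Lower bound: ⌈620/180⌉ = 4 discs.
A packing using 4 discs:
  disc 1: 140 + 40 = 180
  disc 2: 140 + 30 = 170
  disc 3: 130 = 130
  disc 4: 80 + 60 = 140
This matches the lower bound, so 4 is optimal.

4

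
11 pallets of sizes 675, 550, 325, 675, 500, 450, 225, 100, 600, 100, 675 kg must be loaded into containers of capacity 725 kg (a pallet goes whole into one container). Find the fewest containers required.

8

Total = 675 + 675 + 675 + 600 + 550 + 500 + 450 + 325 + 225 + 100 + 100 = 4875 kg.
Lower bound: ⌈4875/725⌉ = 7 containers.
A packing using 8 containers:
  container 1: 675 = 675
  container 2: 675 = 675
  container 3: 675 = 675
  container 4: 600 + 100 = 700
  container 5: 550 + 100 = 650
  container 6: 500 + 225 = 725
  container 7: 450 = 450
  container 8: 325 = 325
No arrangement into 7 containers stays within capacity, so 8 is optimal.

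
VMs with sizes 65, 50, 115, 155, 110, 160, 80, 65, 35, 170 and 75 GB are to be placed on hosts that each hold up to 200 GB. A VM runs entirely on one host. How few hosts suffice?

6

Total = 170 + 160 + 155 + 115 + 110 + 80 + 75 + 65 + 65 + 50 + 35 = 1080 GB.
Lower bound: ⌈1080/200⌉ = 6 hosts.
A packing using 6 hosts:
  host 1: 170 = 170
  host 2: 160 + 35 = 195
  host 3: 155 = 155
  host 4: 115 + 80 = 195
  host 5: 110 + 75 = 185
  host 6: 65 + 65 + 50 = 180
This matches the lower bound, so 6 is optimal.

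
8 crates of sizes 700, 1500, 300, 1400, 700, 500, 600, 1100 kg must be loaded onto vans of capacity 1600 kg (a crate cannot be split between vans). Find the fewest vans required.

Total = 1500 + 1400 + 1100 + 700 + 700 + 600 + 500 + 300 = 6800 kg.
Lower bound: ⌈6800/1600⌉ = 5 vans.
A packing using 5 vans:
  van 1: 1500 = 1500
  van 2: 1400 = 1400
  van 3: 1100 + 500 = 1600
  van 4: 700 + 700 = 1400
  van 5: 600 + 300 = 900
This matches the lower bound, so 5 is optimal.

5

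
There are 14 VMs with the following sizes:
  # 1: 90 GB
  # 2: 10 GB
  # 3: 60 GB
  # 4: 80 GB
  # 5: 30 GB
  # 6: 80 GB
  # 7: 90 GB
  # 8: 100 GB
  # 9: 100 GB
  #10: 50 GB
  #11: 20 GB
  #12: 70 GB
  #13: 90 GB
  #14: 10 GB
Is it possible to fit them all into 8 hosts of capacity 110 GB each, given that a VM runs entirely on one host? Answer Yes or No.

No

Total = 880 GB; ⌈880/110⌉ = 8.
9 VMs each exceed half the capacity and cannot share a host, forcing at least 9 hosts.
At least 9 hosts are required, but only 8 are allowed.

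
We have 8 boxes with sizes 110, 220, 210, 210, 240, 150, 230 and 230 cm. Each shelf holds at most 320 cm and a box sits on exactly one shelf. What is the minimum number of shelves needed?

7

Total = 240 + 230 + 230 + 220 + 210 + 210 + 150 + 110 = 1600 cm.
Lower bound: ⌈1600/320⌉ = 5 shelves.
Also, 6 boxes each exceed 160 cm, and no two of those can share a shelf, so at least 6 shelves are needed.
A packing using 7 shelves:
  shelf 1: 240 = 240
  shelf 2: 230 = 230
  shelf 3: 230 = 230
  shelf 4: 220 = 220
  shelf 5: 210 + 110 = 320
  shelf 6: 210 = 210
  shelf 7: 150 = 150
No arrangement into 6 shelves stays within capacity, so 7 is optimal.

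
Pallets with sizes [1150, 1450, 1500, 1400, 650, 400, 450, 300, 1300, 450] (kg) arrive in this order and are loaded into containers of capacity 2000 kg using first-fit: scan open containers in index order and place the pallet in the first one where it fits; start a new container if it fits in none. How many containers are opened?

  1150 → container 1 (new)  [load 1150/2000]
  1450 → container 2 (new)  [load 1450/2000]
  1500 → container 3 (new)  [load 1500/2000]
  1400 → container 4 (new)  [load 1400/2000]
  650 → container 1  [load 1800/2000]
  400 → container 2  [load 1850/2000]
  450 → container 3  [load 1950/2000]
  300 → container 4  [load 1700/2000]
  1300 → container 5 (new)  [load 1300/2000]
  450 → container 5  [load 1750/2000]
5 containers opened.

5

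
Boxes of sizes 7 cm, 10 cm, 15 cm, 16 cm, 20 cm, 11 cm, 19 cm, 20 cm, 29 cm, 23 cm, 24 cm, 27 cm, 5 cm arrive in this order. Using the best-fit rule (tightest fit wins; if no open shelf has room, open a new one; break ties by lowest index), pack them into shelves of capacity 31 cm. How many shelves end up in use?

  7 → shelf 1 (new)  [load 7/31]
  10 → shelf 1  [load 17/31]
  15 → shelf 2 (new)  [load 15/31]
  16 → shelf 2  [load 31/31]
  20 → shelf 3 (new)  [load 20/31]
  11 → shelf 3  [load 31/31]
  19 → shelf 4 (new)  [load 19/31]
  20 → shelf 5 (new)  [load 20/31]
  29 → shelf 6 (new)  [load 29/31]
  23 → shelf 7 (new)  [load 23/31]
  24 → shelf 8 (new)  [load 24/31]
  27 → shelf 9 (new)  [load 27/31]
  5 → shelf 8  [load 29/31]
9 shelves opened.

9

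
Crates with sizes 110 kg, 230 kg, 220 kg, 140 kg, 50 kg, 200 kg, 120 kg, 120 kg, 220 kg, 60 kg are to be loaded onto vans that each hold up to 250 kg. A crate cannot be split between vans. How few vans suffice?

7

Total = 230 + 220 + 220 + 200 + 140 + 120 + 120 + 110 + 60 + 50 = 1470 kg.
Lower bound: ⌈1470/250⌉ = 6 vans.
A packing using 7 vans:
  van 1: 230 = 230
  van 2: 220 = 220
  van 3: 220 = 220
  van 4: 200 + 50 = 250
  van 5: 140 + 110 = 250
  van 6: 120 + 120 = 240
  van 7: 60 = 60
No arrangement into 6 vans stays within capacity, so 7 is optimal.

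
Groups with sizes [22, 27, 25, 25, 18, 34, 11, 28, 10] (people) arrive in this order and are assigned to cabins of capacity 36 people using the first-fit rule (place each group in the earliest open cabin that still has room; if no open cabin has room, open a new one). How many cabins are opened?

  22 → cabin 1 (new)  [load 22/36]
  27 → cabin 2 (new)  [load 27/36]
  25 → cabin 3 (new)  [load 25/36]
  25 → cabin 4 (new)  [load 25/36]
  18 → cabin 5 (new)  [load 18/36]
  34 → cabin 6 (new)  [load 34/36]
  11 → cabin 1  [load 33/36]
  28 → cabin 7 (new)  [load 28/36]
  10 → cabin 3  [load 35/36]
7 cabins opened.

7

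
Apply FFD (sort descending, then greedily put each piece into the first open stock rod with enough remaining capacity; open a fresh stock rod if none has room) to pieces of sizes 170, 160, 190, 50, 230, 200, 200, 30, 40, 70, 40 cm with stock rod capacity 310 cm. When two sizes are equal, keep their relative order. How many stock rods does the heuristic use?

6

Sorted descending: 230, 200, 200, 190, 170, 160, 70, 50, 40, 40, 30.
  230 → stock rod 1 (new)  [load 230/310]
  200 → stock rod 2 (new)  [load 200/310]
  200 → stock rod 3 (new)  [load 200/310]
  190 → stock rod 4 (new)  [load 190/310]
  170 → stock rod 5 (new)  [load 170/310]
  160 → stock rod 6 (new)  [load 160/310]
  70 → stock rod 1  [load 300/310]
  50 → stock rod 2  [load 250/310]
  40 → stock rod 2  [load 290/310]
  40 → stock rod 3  [load 240/310]
  30 → stock rod 3  [load 270/310]
6 stock rods opened.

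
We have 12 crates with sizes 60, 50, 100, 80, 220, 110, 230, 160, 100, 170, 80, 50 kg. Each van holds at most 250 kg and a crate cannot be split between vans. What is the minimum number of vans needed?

6

Total = 230 + 220 + 170 + 160 + 110 + 100 + 100 + 80 + 80 + 60 + 50 + 50 = 1410 kg.
Lower bound: ⌈1410/250⌉ = 6 vans.
A packing using 6 vans:
  van 1: 230 = 230
  van 2: 220 = 220
  van 3: 170 + 80 = 250
  van 4: 160 + 80 = 240
  van 5: 110 + 60 + 50 = 220
  van 6: 100 + 100 + 50 = 250
This matches the lower bound, so 6 is optimal.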